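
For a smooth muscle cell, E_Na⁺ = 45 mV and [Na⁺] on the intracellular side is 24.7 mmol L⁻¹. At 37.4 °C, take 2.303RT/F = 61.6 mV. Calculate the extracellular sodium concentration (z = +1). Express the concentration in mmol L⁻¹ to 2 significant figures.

Nernst: E = (61.6/1) · log₁₀([out]/[in]), so log₁₀([out]/[in]) = 45.0 × 1 / 61.6 = 0.7305.
[out]/[in] = 10^(0.7305) = 5.377.
[out] = 5.377 × 24.7 = 132.8 mmol L⁻¹.

130 mmol L⁻¹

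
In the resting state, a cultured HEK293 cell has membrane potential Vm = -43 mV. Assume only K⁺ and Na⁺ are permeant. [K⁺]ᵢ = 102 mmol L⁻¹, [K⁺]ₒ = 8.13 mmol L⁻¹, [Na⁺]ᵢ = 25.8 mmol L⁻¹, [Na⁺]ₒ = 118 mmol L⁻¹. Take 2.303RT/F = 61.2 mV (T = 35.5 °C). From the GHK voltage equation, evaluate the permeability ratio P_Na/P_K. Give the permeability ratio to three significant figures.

0.107

Let α = P_Na/P_K. GHK: Vm = 61.2·log₁₀[(Kₒ + α·Naₒ)/(Kᵢ + α·Naᵢ)].
10^(Vm/61.2) = 10^(-43.0/61.2) = 0.19833
So 0.19833·(Kᵢ + α·Naᵢ) = Kₒ + α·Naₒ → α = (0.19833·102.0 − 8.13) / (118.0 − 0.19833·25.8)
α = (20.23 − 8.13) / (118.0 − 5.117) = 12.1/112.9 = 0.1072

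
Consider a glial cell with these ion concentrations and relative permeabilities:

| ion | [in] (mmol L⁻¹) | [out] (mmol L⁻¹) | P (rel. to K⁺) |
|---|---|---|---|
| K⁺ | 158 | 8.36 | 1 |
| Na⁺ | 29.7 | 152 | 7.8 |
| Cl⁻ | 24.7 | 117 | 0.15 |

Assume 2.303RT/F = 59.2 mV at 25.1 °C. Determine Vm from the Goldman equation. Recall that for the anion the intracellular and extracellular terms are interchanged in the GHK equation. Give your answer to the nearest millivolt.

Vm = 59.2 · log₁₀[(Σ P·[cation]ₒ + Σ P·[anion]ᵢ) / (Σ P·[cation]ᵢ + Σ P·[anion]ₒ)]
Numerator = 1×8.36 + 7.8×152 + 0.15×24.7 = 1198
Denominator = 1×158 + 7.8×29.7 + 0.15×117 = 407.2
Vm = 59.2 · log₁₀(2.9411) = 59.2 × (0.4685) = 27.74 mV

28 mV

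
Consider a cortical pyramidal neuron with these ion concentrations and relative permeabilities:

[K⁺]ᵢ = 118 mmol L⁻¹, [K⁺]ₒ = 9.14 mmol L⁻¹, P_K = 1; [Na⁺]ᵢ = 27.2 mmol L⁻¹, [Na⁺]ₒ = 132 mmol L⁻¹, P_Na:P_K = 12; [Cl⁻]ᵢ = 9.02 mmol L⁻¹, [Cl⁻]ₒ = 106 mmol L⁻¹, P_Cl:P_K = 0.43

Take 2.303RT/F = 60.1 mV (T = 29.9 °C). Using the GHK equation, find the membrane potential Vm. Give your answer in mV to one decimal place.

Vm = 60.1 · log₁₀[(Σ P·[cation]ₒ + Σ P·[anion]ᵢ) / (Σ P·[cation]ᵢ + Σ P·[anion]ₒ)]
Numerator = 1×9.14 + 12×132 + 0.43×9.02 = 1597
Denominator = 1×118 + 12×27.2 + 0.43×106 = 490
Vm = 60.1 · log₁₀(3.2594) = 60.1 × (0.5131) = 30.84 mV

30.8 mV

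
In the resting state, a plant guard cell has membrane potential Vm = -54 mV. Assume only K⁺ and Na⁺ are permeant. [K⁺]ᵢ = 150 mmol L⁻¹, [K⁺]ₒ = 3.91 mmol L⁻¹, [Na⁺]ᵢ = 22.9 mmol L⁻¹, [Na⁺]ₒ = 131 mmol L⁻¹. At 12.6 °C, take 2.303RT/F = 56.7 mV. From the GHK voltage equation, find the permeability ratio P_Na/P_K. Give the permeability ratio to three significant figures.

Let α = P_Na/P_K. GHK: Vm = 56.7·log₁₀[(Kₒ + α·Naₒ)/(Kᵢ + α·Naᵢ)].
10^(Vm/56.7) = 10^(-54.0/56.7) = 0.11159
So 0.11159·(Kᵢ + α·Naᵢ) = Kₒ + α·Naₒ → α = (0.11159·150.0 − 3.91) / (131.0 − 0.11159·22.9)
α = (16.74 − 3.91) / (131.0 − 2.555) = 12.83/128.4 = 0.09987

0.0999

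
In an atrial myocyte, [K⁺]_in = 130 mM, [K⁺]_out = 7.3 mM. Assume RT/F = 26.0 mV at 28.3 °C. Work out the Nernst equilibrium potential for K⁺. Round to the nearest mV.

-75 mV

E = (26.0/z) · ln([K⁺]_out/[K⁺]_in) with z = +1.
= (26.0/1) · ln(7.3/130) = 26.00 · ln(0.05615)
= 26.00 · (-2.8797) = -74.87 mV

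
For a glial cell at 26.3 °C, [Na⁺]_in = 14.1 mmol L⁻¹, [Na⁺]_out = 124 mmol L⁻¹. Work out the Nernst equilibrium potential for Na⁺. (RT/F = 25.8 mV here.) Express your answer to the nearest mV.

56 mV

E = (25.8/z) · ln([Na⁺]_out/[Na⁺]_in) with z = +1.
= (25.8/1) · ln(124/14.1) = 25.80 · ln(8.794)
= 25.80 · (2.1741) = 56.09 mV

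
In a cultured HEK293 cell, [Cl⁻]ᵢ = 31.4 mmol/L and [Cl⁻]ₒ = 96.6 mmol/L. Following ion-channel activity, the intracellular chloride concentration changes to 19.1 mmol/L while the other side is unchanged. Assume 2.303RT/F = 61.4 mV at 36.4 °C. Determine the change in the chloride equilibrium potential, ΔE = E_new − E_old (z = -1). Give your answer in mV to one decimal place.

-13.3 mV

E_old = (61.4/-1)·log₁₀(96.6/31.4) = -29.97 mV
E_new = (61.4/-1)·log₁₀(96.6/19.1) = -43.22 mV
ΔE = -43.22 − (-29.97) = -13.26 mV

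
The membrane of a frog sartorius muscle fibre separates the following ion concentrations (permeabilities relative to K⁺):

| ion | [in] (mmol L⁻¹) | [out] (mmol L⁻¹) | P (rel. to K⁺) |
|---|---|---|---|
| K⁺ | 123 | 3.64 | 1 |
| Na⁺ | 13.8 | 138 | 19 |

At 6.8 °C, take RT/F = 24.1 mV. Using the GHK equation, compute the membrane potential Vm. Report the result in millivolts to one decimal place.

Vm = 24.1 · ln[(Σ P·[cation]ₒ + Σ P·[anion]ᵢ) / (Σ P·[cation]ᵢ + Σ P·[anion]ₒ)]
Numerator = 1×3.64 + 19×138 = 2626
Denominator = 1×123 + 19×13.8 = 385.2
Vm = 24.1 · ln(6.8163) = 24.1 × (1.9193) = 46.26 mV

46.3 mV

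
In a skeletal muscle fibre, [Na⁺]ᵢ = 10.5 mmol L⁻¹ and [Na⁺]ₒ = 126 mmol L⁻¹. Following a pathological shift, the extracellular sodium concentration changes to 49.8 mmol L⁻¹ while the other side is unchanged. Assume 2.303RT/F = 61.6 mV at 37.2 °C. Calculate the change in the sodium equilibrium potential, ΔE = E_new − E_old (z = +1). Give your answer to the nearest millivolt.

E_old = (61.6/1)·log₁₀(126/10.5) = 66.48 mV
E_new = (61.6/1)·log₁₀(49.8/10.5) = 41.64 mV
ΔE = 41.64 − (66.48) = -24.83 mV

-25 mV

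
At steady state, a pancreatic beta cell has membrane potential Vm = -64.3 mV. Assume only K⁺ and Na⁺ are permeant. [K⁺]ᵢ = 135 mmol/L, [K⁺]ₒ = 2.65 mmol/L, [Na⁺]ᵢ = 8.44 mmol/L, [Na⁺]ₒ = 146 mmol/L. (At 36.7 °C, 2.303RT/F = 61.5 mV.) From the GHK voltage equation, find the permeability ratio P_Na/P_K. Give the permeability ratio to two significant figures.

Let α = P_Na/P_K. GHK: Vm = 61.5·log₁₀[(Kₒ + α·Naₒ)/(Kᵢ + α·Naᵢ)].
10^(Vm/61.5) = 10^(-64.3/61.5) = 0.090047
So 0.090047·(Kᵢ + α·Naᵢ) = Kₒ + α·Naₒ → α = (0.090047·135.0 − 2.65) / (146.0 − 0.090047·8.44)
α = (12.16 − 2.65) / (146.0 − 0.76) = 9.506/145.2 = 0.06545

0.065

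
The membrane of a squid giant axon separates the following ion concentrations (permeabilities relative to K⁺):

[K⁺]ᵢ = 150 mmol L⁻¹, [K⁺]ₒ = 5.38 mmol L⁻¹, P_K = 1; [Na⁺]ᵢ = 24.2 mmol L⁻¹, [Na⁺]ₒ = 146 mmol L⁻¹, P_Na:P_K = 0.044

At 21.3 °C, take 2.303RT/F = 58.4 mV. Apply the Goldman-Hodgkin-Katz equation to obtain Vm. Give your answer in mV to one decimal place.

Vm = 58.4 · log₁₀[(Σ P·[cation]ₒ + Σ P·[anion]ᵢ) / (Σ P·[cation]ᵢ + Σ P·[anion]ₒ)]
Numerator = 1×5.38 + 0.044×146 = 11.8
Denominator = 1×150 + 0.044×24.2 = 151.1
Vm = 58.4 · log₁₀(0.078139) = 58.4 × (-1.1071) = -64.66 mV

-64.7 mV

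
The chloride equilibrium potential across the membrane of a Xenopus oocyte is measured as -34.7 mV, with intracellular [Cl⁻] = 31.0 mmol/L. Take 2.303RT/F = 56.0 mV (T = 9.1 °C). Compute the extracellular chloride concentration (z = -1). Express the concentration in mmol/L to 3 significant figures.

129 mmol/L

Nernst: E = (56.0/-1) · log₁₀([out]/[in]), so log₁₀([out]/[in]) = -34.7 × -1 / 56.0 = 0.6196.
[out]/[in] = 10^(0.6196) = 4.165.
[out] = 4.165 × 31.0 = 129.1 mmol/L.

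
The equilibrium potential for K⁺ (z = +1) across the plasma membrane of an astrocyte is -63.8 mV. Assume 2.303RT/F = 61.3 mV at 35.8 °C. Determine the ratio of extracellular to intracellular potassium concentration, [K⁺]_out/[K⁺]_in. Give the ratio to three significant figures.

0.0910

log₁₀([out]/[in]) = E·z/(61.3) = -63.8 × 1 / 61.3 = -1.0408
[out]/[in] = 10^(-1.0408) = 0.09104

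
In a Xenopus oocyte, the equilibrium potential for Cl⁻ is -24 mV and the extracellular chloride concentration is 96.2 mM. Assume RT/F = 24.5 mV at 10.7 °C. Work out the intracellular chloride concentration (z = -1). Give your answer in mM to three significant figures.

Nernst: E = (24.5/-1) · ln([out]/[in]), so ln([out]/[in]) = -24.0 × -1 / 24.5 = 0.9796.
[out]/[in] = e^(0.9796) = 2.663.
[in] = 96.2 / 2.663 = 36.12 mM.

36.1 mM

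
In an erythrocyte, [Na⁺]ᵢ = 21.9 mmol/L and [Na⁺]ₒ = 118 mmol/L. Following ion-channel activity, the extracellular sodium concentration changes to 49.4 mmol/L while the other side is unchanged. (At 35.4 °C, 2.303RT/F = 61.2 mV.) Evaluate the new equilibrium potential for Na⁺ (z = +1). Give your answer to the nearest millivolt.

22 mV

After the shift: [Na⁺]_out = 49.4, [Na⁺]_in = 21.9 mmol/L.
E_new = (61.2/1)·log₁₀(49.4/21.9) = 61.20 · (0.3533) = 21.62 mV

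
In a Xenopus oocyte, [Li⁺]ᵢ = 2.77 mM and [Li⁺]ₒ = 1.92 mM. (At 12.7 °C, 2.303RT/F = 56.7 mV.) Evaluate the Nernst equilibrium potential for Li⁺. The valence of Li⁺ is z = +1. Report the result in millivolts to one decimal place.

-9.0 mV

E = (56.7/z) · log₁₀([Li⁺]_out/[Li⁺]_in) with z = +1.
= (56.7/1) · log₁₀(1.92/2.77) = 56.70 · log₁₀(0.6931)
= 56.70 · (-0.1592) = -9.03 mV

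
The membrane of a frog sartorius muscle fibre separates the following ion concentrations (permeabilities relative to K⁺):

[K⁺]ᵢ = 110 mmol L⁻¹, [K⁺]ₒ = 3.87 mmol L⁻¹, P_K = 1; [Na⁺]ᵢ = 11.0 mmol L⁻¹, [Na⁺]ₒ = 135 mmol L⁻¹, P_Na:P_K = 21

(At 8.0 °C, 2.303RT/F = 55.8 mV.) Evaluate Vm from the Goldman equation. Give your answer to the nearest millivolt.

Vm = 55.8 · log₁₀[(Σ P·[cation]ₒ + Σ P·[anion]ᵢ) / (Σ P·[cation]ᵢ + Σ P·[anion]ₒ)]
Numerator = 1×3.87 + 21×135 = 2839
Denominator = 1×110 + 21×11.0 = 341
Vm = 55.8 · log₁₀(8.3251) = 55.8 × (0.9204) = 51.36 mV

51 mV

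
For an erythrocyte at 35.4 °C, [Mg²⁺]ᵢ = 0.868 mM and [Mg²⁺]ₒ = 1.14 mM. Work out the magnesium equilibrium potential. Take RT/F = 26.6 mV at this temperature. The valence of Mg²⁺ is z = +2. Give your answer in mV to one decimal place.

E = (26.6/z) · ln([Mg²⁺]_out/[Mg²⁺]_in) with z = +2.
= (26.6/2) · ln(1.14/0.868) = 13.30 · ln(1.313)
= 13.30 · (0.2726) = 3.63 mV

3.6 mV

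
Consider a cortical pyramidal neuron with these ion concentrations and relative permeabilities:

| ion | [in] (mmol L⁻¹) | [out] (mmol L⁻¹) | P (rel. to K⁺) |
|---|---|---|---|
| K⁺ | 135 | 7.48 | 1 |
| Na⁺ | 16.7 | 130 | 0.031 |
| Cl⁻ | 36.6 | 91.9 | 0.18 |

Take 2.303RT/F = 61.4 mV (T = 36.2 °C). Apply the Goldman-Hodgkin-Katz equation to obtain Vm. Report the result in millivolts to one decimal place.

-56.8 mV

Vm = 61.4 · log₁₀[(Σ P·[cation]ₒ + Σ P·[anion]ᵢ) / (Σ P·[cation]ᵢ + Σ P·[anion]ₒ)]
Numerator = 1×7.48 + 0.031×130 + 0.18×36.6 = 18.1
Denominator = 1×135 + 0.031×16.7 + 0.18×91.9 = 152.1
Vm = 61.4 · log₁₀(0.11902) = 61.4 × (-0.9244) = -56.76 mV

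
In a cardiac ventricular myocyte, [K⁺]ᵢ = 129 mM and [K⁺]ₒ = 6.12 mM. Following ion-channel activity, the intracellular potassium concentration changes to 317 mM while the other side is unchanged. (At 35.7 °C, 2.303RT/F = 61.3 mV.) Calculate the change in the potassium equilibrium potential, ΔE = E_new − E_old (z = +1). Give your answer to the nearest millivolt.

-24 mV

E_old = (61.3/1)·log₁₀(6.12/129) = -81.15 mV
E_new = (61.3/1)·log₁₀(6.12/317) = -105.09 mV
ΔE = -105.09 − (-81.15) = -23.94 mV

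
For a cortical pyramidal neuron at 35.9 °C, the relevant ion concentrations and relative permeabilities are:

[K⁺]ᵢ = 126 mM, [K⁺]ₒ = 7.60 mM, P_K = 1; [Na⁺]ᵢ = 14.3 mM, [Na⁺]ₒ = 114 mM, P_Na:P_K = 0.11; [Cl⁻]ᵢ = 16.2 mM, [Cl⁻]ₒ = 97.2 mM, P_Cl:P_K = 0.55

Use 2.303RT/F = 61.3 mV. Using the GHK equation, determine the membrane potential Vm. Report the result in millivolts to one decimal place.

-48.7 mV

Vm = 61.3 · log₁₀[(Σ P·[cation]ₒ + Σ P·[anion]ᵢ) / (Σ P·[cation]ᵢ + Σ P·[anion]ₒ)]
Numerator = 1×7.60 + 0.11×114 + 0.55×16.2 = 29.05
Denominator = 1×126 + 0.11×14.3 + 0.55×97.2 = 181
Vm = 61.3 · log₁₀(0.16047) = 61.3 × (-0.7946) = -48.71 mV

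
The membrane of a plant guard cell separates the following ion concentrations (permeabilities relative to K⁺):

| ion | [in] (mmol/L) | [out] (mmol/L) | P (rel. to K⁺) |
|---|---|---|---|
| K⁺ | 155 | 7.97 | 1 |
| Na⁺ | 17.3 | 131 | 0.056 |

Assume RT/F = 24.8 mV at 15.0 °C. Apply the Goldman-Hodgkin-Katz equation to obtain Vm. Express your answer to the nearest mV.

-58 mV

Vm = 24.8 · ln[(Σ P·[cation]ₒ + Σ P·[anion]ᵢ) / (Σ P·[cation]ᵢ + Σ P·[anion]ₒ)]
Numerator = 1×7.97 + 0.056×131 = 15.31
Denominator = 1×155 + 0.056×17.3 = 156
Vm = 24.8 · ln(0.098135) = 24.8 × (-2.3214) = -57.57 mV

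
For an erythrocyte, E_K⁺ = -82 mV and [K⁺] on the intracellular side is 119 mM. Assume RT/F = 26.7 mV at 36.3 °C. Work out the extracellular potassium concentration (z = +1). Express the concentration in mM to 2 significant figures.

5.5 mM

Nernst: E = (26.7/1) · ln([out]/[in]), so ln([out]/[in]) = -82.0 × 1 / 26.7 = -3.0712.
[out]/[in] = e^(-3.0712) = 0.04637.
[out] = 0.04637 × 119 = 5.518 mM.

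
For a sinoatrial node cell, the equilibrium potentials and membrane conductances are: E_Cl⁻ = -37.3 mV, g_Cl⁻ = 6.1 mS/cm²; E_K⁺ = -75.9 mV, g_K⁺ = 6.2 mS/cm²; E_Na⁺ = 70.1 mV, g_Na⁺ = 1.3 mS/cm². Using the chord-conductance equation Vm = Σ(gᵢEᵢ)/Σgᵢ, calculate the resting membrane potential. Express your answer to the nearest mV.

Σ gᵢEᵢ = 6.1·(-37.3) + 6.2·(-75.9) + 1.3·(70.1) = -606.98
Σ gᵢ = 6.1 + 6.2 + 1.3 = 13.6
Vm = -606.98 / 13.6 = -44.63 mV

-45 mV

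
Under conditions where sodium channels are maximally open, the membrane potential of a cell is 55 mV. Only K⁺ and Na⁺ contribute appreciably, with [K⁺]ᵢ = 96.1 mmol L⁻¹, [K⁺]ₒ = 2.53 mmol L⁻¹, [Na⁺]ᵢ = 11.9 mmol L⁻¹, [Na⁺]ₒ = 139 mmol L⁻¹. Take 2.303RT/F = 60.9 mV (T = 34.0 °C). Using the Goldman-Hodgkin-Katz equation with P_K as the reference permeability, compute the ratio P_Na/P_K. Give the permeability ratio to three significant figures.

Let α = P_Na/P_K. GHK: Vm = 60.9·log₁₀[(Kₒ + α·Naₒ)/(Kᵢ + α·Naᵢ)].
10^(Vm/60.9) = 10^(55.0/60.9) = 8.0006
So 8.0006·(Kᵢ + α·Naᵢ) = Kₒ + α·Naₒ → α = (8.0006·96.1 − 2.53) / (139.0 − 8.0006·11.9)
α = (768.9 − 2.53) / (139.0 − 95.21) = 766.3/43.79 = 17.5

17.5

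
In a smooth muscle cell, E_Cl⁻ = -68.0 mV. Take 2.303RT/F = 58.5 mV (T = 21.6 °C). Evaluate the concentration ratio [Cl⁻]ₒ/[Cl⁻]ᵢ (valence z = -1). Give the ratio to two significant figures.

15

log₁₀([out]/[in]) = E·z/(58.5) = -68.0 × -1 / 58.5 = 1.1624
[out]/[in] = 10^(1.1624) = 14.53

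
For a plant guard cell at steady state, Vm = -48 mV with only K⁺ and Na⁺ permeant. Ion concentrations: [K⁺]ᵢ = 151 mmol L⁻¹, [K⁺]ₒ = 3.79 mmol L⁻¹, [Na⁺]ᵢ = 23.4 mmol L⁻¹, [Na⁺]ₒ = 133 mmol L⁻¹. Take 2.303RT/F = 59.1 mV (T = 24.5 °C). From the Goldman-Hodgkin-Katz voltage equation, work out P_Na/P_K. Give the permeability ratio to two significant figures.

Let α = P_Na/P_K. GHK: Vm = 59.1·log₁₀[(Kₒ + α·Naₒ)/(Kᵢ + α·Naᵢ)].
10^(Vm/59.1) = 10^(-48.0/59.1) = 0.15411
So 0.15411·(Kᵢ + α·Naᵢ) = Kₒ + α·Naₒ → α = (0.15411·151.0 − 3.79) / (133.0 − 0.15411·23.4)
α = (23.27 − 3.79) / (133.0 − 3.606) = 19.48/129.4 = 0.1505

0.15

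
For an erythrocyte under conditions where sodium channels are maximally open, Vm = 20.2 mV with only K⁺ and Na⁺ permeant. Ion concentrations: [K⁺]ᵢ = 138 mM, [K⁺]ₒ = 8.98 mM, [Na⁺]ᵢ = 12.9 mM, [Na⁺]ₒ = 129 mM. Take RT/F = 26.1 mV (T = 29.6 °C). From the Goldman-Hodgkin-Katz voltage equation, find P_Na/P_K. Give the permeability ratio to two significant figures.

2.9

Let α = P_Na/P_K. GHK: Vm = 26.1·ln[(Kₒ + α·Naₒ)/(Kᵢ + α·Naᵢ)].
e^(Vm/26.1) = e^(20.2/26.1) = 2.1683
So 2.1683·(Kᵢ + α·Naᵢ) = Kₒ + α·Naₒ → α = (2.1683·138.0 − 8.98) / (129.0 − 2.1683·12.9)
α = (299.2 − 8.98) / (129.0 − 27.97) = 290.2/101 = 2.873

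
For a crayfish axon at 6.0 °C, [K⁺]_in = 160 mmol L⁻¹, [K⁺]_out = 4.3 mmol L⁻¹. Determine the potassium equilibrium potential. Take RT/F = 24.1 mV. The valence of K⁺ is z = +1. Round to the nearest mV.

E = (24.1/z) · ln([K⁺]_out/[K⁺]_in) with z = +1.
= (24.1/1) · ln(4.3/160) = 24.10 · ln(0.02687)
= 24.10 · (-3.6166) = -87.16 mV

-87 mV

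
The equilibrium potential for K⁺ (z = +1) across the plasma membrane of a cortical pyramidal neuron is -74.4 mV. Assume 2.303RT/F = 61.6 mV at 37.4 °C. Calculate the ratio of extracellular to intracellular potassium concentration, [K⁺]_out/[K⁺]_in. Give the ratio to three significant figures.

0.0620

log₁₀([out]/[in]) = E·z/(61.6) = -74.4 × 1 / 61.6 = -1.2078
[out]/[in] = 10^(-1.2078) = 0.06197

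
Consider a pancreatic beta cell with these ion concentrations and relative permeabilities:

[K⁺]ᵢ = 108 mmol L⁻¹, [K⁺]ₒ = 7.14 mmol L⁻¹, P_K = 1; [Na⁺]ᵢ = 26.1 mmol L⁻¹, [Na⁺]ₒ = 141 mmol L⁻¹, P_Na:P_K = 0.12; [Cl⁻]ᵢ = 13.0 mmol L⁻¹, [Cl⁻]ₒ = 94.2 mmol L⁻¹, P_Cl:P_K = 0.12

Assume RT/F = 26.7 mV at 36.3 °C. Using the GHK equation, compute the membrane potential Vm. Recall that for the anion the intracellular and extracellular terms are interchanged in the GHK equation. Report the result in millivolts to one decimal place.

Vm = 26.7 · ln[(Σ P·[cation]ₒ + Σ P·[anion]ᵢ) / (Σ P·[cation]ᵢ + Σ P·[anion]ₒ)]
Numerator = 1×7.14 + 0.12×141 + 0.12×13.0 = 25.62
Denominator = 1×108 + 0.12×26.1 + 0.12×94.2 = 122.4
Vm = 26.7 · ln(0.20925) = 26.7 × (-1.5642) = -41.76 mV

-41.8 mV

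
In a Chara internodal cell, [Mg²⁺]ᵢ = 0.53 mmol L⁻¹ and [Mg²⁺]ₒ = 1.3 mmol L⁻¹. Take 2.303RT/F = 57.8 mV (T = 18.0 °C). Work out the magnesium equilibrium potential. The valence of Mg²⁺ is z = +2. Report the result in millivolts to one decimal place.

E = (57.8/z) · log₁₀([Mg²⁺]_out/[Mg²⁺]_in) with z = +2.
= (57.8/2) · log₁₀(1.3/0.53) = 28.90 · log₁₀(2.453)
= 28.90 · (0.3897) = 11.26 mV

11.3 mV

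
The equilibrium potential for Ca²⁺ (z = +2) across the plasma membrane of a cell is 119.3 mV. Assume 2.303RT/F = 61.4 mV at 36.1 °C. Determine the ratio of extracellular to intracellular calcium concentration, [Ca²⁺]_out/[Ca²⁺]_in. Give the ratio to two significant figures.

log₁₀([out]/[in]) = E·z/(61.4) = 119.3 × 2 / 61.4 = 3.8860
[out]/[in] = 10^(3.8860) = 7691

7700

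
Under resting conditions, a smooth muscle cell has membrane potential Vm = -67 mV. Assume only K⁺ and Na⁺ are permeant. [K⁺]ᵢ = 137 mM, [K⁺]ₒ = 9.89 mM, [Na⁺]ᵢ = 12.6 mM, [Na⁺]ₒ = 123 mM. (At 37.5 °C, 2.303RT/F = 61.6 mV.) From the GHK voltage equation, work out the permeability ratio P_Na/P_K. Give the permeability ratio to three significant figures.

0.0107

Let α = P_Na/P_K. GHK: Vm = 61.6·log₁₀[(Kₒ + α·Naₒ)/(Kᵢ + α·Naᵢ)].
10^(Vm/61.6) = 10^(-67.0/61.6) = 0.081722
So 0.081722·(Kᵢ + α·Naᵢ) = Kₒ + α·Naₒ → α = (0.081722·137.0 − 9.89) / (123.0 − 0.081722·12.6)
α = (11.2 − 9.89) / (123.0 − 1.03) = 1.306/122 = 0.01071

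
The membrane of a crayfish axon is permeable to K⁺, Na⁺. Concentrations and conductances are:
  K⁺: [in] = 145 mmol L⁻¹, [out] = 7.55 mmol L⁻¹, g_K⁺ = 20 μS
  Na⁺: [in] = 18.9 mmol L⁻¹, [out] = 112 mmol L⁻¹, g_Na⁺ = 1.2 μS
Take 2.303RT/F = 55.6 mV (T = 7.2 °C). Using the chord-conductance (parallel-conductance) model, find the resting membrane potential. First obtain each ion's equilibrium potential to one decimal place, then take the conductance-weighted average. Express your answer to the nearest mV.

-65 mV

E_K⁺ = (55.6/1)·log₁₀(7.55/145) = -71.4 mV
E_Na⁺ = (55.6/1)·log₁₀(112/18.9) = 43.0 mV
Vm = (Σ gᵢEᵢ)/(Σ gᵢ) = (20·-71.4 + 1.2·43.0) / (20 + 1.2)
= -1376.40 / 21.2 = -64.92 mV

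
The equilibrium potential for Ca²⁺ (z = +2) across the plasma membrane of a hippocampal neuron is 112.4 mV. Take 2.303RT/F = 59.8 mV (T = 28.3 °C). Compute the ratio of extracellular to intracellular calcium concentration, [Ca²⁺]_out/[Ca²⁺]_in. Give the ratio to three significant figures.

5740

log₁₀([out]/[in]) = E·z/(59.8) = 112.4 × 2 / 59.8 = 3.7592
[out]/[in] = 10^(3.7592) = 5744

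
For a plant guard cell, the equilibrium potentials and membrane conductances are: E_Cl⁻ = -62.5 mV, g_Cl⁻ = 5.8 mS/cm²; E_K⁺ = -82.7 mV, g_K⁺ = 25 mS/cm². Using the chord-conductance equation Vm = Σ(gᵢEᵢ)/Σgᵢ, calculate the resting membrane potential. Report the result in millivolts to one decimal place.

Σ gᵢEᵢ = 5.8·(-62.5) + 25·(-82.7) = -2430.00
Σ gᵢ = 5.8 + 25 = 30.8
Vm = -2430.00 / 30.8 = -78.90 mV

-78.9 mV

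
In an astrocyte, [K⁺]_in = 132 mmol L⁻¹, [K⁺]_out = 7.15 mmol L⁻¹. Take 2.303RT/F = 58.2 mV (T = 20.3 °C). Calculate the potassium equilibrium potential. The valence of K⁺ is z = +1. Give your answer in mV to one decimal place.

-73.7 mV

E = (58.2/z) · log₁₀([K⁺]_out/[K⁺]_in) with z = +1.
= (58.2/1) · log₁₀(7.15/132) = 58.20 · log₁₀(0.05417)
= 58.20 · (-1.2663) = -73.70 mV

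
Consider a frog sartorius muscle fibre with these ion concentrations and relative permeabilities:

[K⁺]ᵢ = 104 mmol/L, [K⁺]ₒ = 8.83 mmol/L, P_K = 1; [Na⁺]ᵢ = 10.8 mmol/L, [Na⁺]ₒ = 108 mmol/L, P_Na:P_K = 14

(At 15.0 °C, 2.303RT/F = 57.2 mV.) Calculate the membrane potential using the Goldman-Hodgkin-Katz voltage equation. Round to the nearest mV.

44 mV

Vm = 57.2 · log₁₀[(Σ P·[cation]ₒ + Σ P·[anion]ᵢ) / (Σ P·[cation]ᵢ + Σ P·[anion]ₒ)]
Numerator = 1×8.83 + 14×108 = 1521
Denominator = 1×104 + 14×10.8 = 255.2
Vm = 57.2 · log₁₀(5.9594) = 57.2 × (0.7752) = 44.34 mV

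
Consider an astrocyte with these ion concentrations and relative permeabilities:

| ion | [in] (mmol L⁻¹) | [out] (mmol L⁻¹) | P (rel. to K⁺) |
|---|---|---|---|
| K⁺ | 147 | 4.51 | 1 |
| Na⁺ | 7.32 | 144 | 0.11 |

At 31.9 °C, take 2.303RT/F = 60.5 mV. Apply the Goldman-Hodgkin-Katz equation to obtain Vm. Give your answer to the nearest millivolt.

Vm = 60.5 · log₁₀[(Σ P·[cation]ₒ + Σ P·[anion]ᵢ) / (Σ P·[cation]ᵢ + Σ P·[anion]ₒ)]
Numerator = 1×4.51 + 0.11×144 = 20.35
Denominator = 1×147 + 0.11×7.32 = 147.8
Vm = 60.5 · log₁₀(0.13768) = 60.5 × (-0.8611) = -52.10 mV

-52 mV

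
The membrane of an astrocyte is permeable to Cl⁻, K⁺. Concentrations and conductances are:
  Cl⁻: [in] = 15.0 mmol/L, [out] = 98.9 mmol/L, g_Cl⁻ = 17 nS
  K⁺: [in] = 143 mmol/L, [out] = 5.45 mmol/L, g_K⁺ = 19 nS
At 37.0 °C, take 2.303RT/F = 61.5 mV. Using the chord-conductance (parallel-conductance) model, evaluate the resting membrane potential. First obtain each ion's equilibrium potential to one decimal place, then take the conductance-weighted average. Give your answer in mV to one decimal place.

-69.9 mV

E_Cl⁻ = (61.5/-1)·log₁₀(98.9/15.0) = -50.4 mV
E_K⁺ = (61.5/1)·log₁₀(5.45/143) = -87.3 mV
Vm = (Σ gᵢEᵢ)/(Σ gᵢ) = (17·-50.4 + 19·-87.3) / (17 + 19)
= -2515.50 / 36 = -69.88 mV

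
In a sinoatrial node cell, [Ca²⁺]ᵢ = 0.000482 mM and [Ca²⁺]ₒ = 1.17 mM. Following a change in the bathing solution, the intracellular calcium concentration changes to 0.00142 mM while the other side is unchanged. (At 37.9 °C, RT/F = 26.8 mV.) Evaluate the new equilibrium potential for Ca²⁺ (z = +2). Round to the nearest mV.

After the shift: [Ca²⁺]_out = 1.17, [Ca²⁺]_in = 0.00142 mM.
E_new = (26.8/2)·ln(1.17/0.00142) = 13.40 · (6.7141) = 89.97 mV

90 mV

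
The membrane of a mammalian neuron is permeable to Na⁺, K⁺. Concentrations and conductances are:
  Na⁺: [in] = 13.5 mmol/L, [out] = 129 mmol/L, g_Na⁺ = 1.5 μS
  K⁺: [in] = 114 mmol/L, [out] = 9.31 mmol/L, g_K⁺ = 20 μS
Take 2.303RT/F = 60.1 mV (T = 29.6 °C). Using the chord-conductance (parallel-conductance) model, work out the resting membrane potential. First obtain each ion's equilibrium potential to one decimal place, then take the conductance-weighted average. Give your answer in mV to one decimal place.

E_Na⁺ = (60.1/1)·log₁₀(129/13.5) = 58.9 mV
E_K⁺ = (60.1/1)·log₁₀(9.31/114) = -65.4 mV
Vm = (Σ gᵢEᵢ)/(Σ gᵢ) = (1.5·58.9 + 20·-65.4) / (1.5 + 20)
= -1219.65 / 21.5 = -56.73 mV

-56.7 mV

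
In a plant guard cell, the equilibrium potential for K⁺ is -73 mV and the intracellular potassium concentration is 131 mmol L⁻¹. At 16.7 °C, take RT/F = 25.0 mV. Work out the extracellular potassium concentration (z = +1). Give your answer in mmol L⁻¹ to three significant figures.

Nernst: E = (25.0/1) · ln([out]/[in]), so ln([out]/[in]) = -73.0 × 1 / 25.0 = -2.9200.
[out]/[in] = e^(-2.9200) = 0.05393.
[out] = 0.05393 × 131 = 7.065 mmol L⁻¹.

7.07 mmol L⁻¹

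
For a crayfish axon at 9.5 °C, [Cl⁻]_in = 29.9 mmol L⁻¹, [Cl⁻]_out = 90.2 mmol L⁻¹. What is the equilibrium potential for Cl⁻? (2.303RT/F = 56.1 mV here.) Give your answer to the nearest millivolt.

E = (56.1/z) · log₁₀([Cl⁻]_out/[Cl⁻]_in) with z = -1.
For an anion, dividing by z = -1 reverses the sign.
= (56.1/-1) · log₁₀(90.2/29.9) = -56.10 · log₁₀(3.017)
= -56.10 · (0.4795) = -26.90 mV

-27 mV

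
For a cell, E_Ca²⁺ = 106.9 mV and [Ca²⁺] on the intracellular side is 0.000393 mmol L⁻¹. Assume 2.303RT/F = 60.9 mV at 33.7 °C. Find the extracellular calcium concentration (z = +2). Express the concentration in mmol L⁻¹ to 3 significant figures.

Nernst: E = (60.9/2) · log₁₀([out]/[in]), so log₁₀([out]/[in]) = 106.9 × 2 / 60.9 = 3.5107.
[out]/[in] = 10^(3.5107) = 3241.
[out] = 3241 × 0.000393 = 1.274 mmol L⁻¹.

1.27 mmol L⁻¹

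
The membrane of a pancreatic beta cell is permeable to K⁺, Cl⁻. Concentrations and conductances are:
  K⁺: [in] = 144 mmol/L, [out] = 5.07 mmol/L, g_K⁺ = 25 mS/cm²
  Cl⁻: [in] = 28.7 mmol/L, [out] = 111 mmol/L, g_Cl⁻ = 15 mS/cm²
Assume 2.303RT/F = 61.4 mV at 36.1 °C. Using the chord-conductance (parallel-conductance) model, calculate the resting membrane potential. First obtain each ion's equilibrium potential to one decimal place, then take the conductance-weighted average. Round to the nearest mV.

E_K⁺ = (61.4/1)·log₁₀(5.07/144) = -89.2 mV
E_Cl⁻ = (61.4/-1)·log₁₀(111/28.7) = -36.1 mV
Vm = (Σ gᵢEᵢ)/(Σ gᵢ) = (25·-89.2 + 15·-36.1) / (25 + 15)
= -2771.50 / 40 = -69.29 mV

-69 mV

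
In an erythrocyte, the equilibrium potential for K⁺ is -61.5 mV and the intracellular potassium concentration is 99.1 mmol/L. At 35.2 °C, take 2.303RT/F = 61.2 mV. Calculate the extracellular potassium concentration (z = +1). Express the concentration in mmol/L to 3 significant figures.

9.80 mmol/L

Nernst: E = (61.2/1) · log₁₀([out]/[in]), so log₁₀([out]/[in]) = -61.5 × 1 / 61.2 = -1.0049.
[out]/[in] = 10^(-1.0049) = 0.09888.
[out] = 0.09888 × 99.1 = 9.799 mmol/L.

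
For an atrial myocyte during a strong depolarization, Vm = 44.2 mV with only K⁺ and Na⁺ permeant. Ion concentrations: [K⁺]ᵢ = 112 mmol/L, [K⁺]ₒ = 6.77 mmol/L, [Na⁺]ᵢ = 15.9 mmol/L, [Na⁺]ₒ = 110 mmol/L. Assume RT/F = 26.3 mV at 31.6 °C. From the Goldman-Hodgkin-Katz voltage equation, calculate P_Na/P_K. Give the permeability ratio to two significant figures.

24

Let α = P_Na/P_K. GHK: Vm = 26.3·ln[(Kₒ + α·Naₒ)/(Kᵢ + α·Naᵢ)].
e^(Vm/26.3) = e^(44.2/26.3) = 5.3688
So 5.3688·(Kᵢ + α·Naᵢ) = Kₒ + α·Naₒ → α = (5.3688·112.0 − 6.77) / (110.0 − 5.3688·15.9)
α = (601.3 − 6.77) / (110.0 − 85.36) = 594.5/24.64 = 24.13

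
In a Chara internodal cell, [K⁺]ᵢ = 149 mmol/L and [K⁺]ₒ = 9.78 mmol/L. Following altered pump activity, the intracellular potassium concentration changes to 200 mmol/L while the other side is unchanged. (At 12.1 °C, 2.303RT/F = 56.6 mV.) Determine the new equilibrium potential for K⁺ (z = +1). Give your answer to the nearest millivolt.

-74 mV

After the shift: [K⁺]_out = 9.78, [K⁺]_in = 200 mmol/L.
E_new = (56.6/1)·log₁₀(9.78/200) = 56.60 · (-1.3107) = -74.19 mV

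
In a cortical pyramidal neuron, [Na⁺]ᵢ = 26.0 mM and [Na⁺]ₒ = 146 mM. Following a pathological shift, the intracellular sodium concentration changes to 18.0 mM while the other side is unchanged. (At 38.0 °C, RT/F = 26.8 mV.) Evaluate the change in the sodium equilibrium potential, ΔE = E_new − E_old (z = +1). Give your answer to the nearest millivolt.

E_old = (26.8/1)·ln(146/26.0) = 46.24 mV
E_new = (26.8/1)·ln(146/18.0) = 56.10 mV
ΔE = 56.10 − (46.24) = 9.86 mV

10 mV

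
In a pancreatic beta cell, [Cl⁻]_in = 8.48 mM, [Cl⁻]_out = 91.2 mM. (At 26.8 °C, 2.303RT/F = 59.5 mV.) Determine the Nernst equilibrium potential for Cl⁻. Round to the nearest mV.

E = (59.5/z) · log₁₀([Cl⁻]_out/[Cl⁻]_in) with z = -1.
For an anion, dividing by z = -1 reverses the sign.
= (59.5/-1) · log₁₀(91.2/8.48) = -59.50 · log₁₀(10.75)
= -59.50 · (1.0316) = -61.38 mV

-61 mV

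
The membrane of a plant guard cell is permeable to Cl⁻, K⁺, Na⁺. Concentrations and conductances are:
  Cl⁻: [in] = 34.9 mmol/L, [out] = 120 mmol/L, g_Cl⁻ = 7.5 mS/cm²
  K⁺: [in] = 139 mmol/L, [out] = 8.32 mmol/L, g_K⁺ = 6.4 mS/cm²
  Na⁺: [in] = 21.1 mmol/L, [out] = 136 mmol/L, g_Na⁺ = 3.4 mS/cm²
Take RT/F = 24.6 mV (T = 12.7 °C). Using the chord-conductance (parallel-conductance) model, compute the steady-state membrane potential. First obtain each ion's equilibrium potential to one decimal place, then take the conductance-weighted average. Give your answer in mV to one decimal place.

E_Cl⁻ = (24.6/-1)·ln(120/34.9) = -30.4 mV
E_K⁺ = (24.6/1)·ln(8.32/139) = -69.3 mV
E_Na⁺ = (24.6/1)·ln(136/21.1) = 45.8 mV
Vm = (Σ gᵢEᵢ)/(Σ gᵢ) = (7.5·-30.4 + 6.4·-69.3 + 3.4·45.8) / (7.5 + 6.4 + 3.4)
= -515.80 / 17.3 = -29.82 mV

-29.8 mV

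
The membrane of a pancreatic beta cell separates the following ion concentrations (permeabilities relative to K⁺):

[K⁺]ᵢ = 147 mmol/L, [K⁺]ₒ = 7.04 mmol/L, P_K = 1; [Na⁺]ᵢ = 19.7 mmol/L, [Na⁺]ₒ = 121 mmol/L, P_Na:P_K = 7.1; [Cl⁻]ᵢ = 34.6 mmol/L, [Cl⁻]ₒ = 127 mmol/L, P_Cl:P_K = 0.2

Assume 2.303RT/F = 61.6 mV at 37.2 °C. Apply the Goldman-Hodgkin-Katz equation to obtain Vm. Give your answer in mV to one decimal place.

Vm = 61.6 · log₁₀[(Σ P·[cation]ₒ + Σ P·[anion]ᵢ) / (Σ P·[cation]ᵢ + Σ P·[anion]ₒ)]
Numerator = 1×7.04 + 7.1×121 + 0.2×34.6 = 873.1
Denominator = 1×147 + 7.1×19.7 + 0.2×127 = 312.3
Vm = 61.6 · log₁₀(2.7958) = 61.6 × (0.4465) = 27.51 mV

27.5 mV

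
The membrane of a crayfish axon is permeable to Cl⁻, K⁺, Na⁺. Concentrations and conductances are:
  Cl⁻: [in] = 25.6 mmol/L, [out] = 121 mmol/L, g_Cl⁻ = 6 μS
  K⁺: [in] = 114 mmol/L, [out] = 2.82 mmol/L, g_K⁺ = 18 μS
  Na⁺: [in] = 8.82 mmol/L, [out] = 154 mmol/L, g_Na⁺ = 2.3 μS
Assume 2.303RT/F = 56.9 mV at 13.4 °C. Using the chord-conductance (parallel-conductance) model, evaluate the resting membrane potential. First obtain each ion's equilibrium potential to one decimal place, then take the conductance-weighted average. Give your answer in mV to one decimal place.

-65.1 mV

E_Cl⁻ = (56.9/-1)·log₁₀(121/25.6) = -38.4 mV
E_K⁺ = (56.9/1)·log₁₀(2.82/114) = -91.4 mV
E_Na⁺ = (56.9/1)·log₁₀(154/8.82) = 70.7 mV
Vm = (Σ gᵢEᵢ)/(Σ gᵢ) = (6·-38.4 + 18·-91.4 + 2.3·70.7) / (6 + 18 + 2.3)
= -1712.99 / 26.3 = -65.13 mV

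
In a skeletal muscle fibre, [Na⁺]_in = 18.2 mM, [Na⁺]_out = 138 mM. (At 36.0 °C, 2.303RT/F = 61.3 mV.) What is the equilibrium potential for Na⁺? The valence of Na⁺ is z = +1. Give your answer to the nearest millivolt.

54 mV

E = (61.3/z) · log₁₀([Na⁺]_out/[Na⁺]_in) with z = +1.
= (61.3/1) · log₁₀(138/18.2) = 61.30 · log₁₀(7.582)
= 61.30 · (0.8798) = 53.93 mV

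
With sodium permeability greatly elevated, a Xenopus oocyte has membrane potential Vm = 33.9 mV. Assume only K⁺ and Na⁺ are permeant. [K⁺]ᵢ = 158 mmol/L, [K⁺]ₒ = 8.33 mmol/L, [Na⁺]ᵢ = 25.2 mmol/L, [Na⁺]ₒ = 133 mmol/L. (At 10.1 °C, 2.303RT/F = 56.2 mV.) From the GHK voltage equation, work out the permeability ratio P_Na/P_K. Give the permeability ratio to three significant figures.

19.6

Let α = P_Na/P_K. GHK: Vm = 56.2·log₁₀[(Kₒ + α·Naₒ)/(Kᵢ + α·Naᵢ)].
10^(Vm/56.2) = 10^(33.9/56.2) = 4.0105
So 4.0105·(Kᵢ + α·Naᵢ) = Kₒ + α·Naₒ → α = (4.0105·158.0 − 8.33) / (133.0 − 4.0105·25.2)
α = (633.7 − 8.33) / (133.0 − 101.1) = 625.3/31.93 = 19.58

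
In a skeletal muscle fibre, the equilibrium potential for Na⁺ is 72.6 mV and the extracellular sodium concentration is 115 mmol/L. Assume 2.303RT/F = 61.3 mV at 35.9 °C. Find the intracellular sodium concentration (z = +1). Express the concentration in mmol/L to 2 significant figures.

Nernst: E = (61.3/1) · log₁₀([out]/[in]), so log₁₀([out]/[in]) = 72.6 × 1 / 61.3 = 1.1843.
[out]/[in] = 10^(1.1843) = 15.29.
[in] = 115 / 15.29 = 7.522 mmol/L.

7.5 mmol/L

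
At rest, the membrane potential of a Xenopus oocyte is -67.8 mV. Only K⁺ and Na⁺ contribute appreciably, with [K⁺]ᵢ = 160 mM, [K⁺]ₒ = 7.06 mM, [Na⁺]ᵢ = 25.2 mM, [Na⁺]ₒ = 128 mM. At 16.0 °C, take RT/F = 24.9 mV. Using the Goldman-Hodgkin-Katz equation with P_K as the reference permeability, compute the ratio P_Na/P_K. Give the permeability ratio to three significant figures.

0.0273

Let α = P_Na/P_K. GHK: Vm = 24.9·ln[(Kₒ + α·Naₒ)/(Kᵢ + α·Naᵢ)].
e^(Vm/24.9) = e^(-67.8/24.9) = 0.065685
So 0.065685·(Kᵢ + α·Naᵢ) = Kₒ + α·Naₒ → α = (0.065685·160.0 − 7.06) / (128.0 − 0.065685·25.2)
α = (10.51 − 7.06) / (128.0 − 1.655) = 3.45/126.3 = 0.0273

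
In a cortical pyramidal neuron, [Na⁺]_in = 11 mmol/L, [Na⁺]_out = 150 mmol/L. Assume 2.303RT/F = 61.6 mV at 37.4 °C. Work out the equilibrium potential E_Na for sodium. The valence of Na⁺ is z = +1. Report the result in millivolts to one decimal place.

E = (61.6/z) · log₁₀([Na⁺]_out/[Na⁺]_in) with z = +1.
= (61.6/1) · log₁₀(150/11) = 61.60 · log₁₀(13.64)
= 61.60 · (1.1347) = 69.90 mV

69.9 mV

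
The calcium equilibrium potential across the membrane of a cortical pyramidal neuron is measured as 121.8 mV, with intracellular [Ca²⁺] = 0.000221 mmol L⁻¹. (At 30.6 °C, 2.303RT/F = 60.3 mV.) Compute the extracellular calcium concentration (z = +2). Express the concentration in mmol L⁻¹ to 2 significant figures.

Nernst: E = (60.3/2) · log₁₀([out]/[in]), so log₁₀([out]/[in]) = 121.8 × 2 / 60.3 = 4.0398.
[out]/[in] = 10^(4.0398) = 1.096e+04.
[out] = 1.096e+04 × 0.000221 = 2.422 mmol L⁻¹.

2.4 mmol L⁻¹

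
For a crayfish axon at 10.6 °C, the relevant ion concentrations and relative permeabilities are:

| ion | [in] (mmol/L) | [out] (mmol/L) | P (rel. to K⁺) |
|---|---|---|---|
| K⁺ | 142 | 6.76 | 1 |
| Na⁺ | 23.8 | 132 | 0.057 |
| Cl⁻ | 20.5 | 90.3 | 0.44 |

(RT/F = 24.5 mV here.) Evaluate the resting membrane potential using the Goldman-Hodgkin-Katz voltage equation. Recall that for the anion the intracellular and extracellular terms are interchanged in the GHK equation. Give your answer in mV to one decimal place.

-50.5 mV

Vm = 24.5 · ln[(Σ P·[cation]ₒ + Σ P·[anion]ᵢ) / (Σ P·[cation]ᵢ + Σ P·[anion]ₒ)]
Numerator = 1×6.76 + 0.057×132 + 0.44×20.5 = 23.3
Denominator = 1×142 + 0.057×23.8 + 0.44×90.3 = 183.1
Vm = 24.5 · ln(0.12728) = 24.5 × (-2.0613) = -50.50 mV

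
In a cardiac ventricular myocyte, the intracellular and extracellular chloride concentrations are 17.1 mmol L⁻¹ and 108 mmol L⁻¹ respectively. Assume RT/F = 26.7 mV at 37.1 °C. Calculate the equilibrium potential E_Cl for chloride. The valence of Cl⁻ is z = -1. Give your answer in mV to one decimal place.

-49.2 mV

E = (26.7/z) · ln([Cl⁻]_out/[Cl⁻]_in) with z = -1.
For an anion, dividing by z = -1 reverses the sign.
= (26.7/-1) · ln(108/17.1) = -26.70 · ln(6.316)
= -26.70 · (1.8431) = -49.21 mV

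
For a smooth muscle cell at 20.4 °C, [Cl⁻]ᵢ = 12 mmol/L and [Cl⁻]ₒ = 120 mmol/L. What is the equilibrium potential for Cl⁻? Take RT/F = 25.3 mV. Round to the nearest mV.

-58 mV

E = (25.3/z) · ln([Cl⁻]_out/[Cl⁻]_in) with z = -1.
For an anion, dividing by z = -1 reverses the sign.
= (25.3/-1) · ln(120/12) = -25.30 · ln(10)
= -25.30 · (2.3026) = -58.26 mV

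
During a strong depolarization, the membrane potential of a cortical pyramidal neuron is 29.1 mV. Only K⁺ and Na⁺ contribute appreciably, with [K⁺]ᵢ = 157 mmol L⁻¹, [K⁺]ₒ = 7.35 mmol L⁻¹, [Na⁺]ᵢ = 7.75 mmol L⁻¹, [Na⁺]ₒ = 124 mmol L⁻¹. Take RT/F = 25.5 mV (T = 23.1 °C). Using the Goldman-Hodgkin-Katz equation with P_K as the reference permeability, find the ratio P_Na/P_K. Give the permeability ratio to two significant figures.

Let α = P_Na/P_K. GHK: Vm = 25.5·ln[(Kₒ + α·Naₒ)/(Kᵢ + α·Naᵢ)].
e^(Vm/25.5) = e^(29.1/25.5) = 3.1304
So 3.1304·(Kᵢ + α·Naᵢ) = Kₒ + α·Naₒ → α = (3.1304·157.0 − 7.35) / (124.0 − 3.1304·7.75)
α = (491.5 − 7.35) / (124.0 − 24.26) = 484.1/99.74 = 4.854

4.9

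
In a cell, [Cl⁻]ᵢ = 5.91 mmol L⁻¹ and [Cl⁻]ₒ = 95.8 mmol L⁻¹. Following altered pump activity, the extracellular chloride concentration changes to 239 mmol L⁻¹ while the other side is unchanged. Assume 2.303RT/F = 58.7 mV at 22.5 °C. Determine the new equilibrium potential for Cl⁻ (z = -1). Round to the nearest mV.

-94 mV

After the shift: [Cl⁻]_out = 239, [Cl⁻]_in = 5.91 mmol L⁻¹.
E_new = (58.7/-1)·log₁₀(239/5.91) = -58.70 · (1.6068) = -94.32 mV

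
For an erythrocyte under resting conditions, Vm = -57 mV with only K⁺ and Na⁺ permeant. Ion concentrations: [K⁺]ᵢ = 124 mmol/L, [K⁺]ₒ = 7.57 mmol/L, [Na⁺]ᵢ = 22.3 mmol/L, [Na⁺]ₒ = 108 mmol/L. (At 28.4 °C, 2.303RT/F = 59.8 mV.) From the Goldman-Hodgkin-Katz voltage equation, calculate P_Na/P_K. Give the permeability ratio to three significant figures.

0.0592

Let α = P_Na/P_K. GHK: Vm = 59.8·log₁₀[(Kₒ + α·Naₒ)/(Kᵢ + α·Naᵢ)].
10^(Vm/59.8) = 10^(-57.0/59.8) = 0.11138
So 0.11138·(Kᵢ + α·Naᵢ) = Kₒ + α·Naₒ → α = (0.11138·124.0 − 7.57) / (108.0 − 0.11138·22.3)
α = (13.81 − 7.57) / (108.0 − 2.484) = 6.242/105.5 = 0.05915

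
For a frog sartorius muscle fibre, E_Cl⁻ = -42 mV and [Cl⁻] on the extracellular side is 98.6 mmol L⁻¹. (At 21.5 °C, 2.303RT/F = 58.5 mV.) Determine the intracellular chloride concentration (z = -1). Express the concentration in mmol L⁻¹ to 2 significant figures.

Nernst: E = (58.5/-1) · log₁₀([out]/[in]), so log₁₀([out]/[in]) = -42.0 × -1 / 58.5 = 0.7179.
[out]/[in] = 10^(0.7179) = 5.223.
[in] = 98.6 / 5.223 = 18.88 mmol L⁻¹.

19 mmol L⁻¹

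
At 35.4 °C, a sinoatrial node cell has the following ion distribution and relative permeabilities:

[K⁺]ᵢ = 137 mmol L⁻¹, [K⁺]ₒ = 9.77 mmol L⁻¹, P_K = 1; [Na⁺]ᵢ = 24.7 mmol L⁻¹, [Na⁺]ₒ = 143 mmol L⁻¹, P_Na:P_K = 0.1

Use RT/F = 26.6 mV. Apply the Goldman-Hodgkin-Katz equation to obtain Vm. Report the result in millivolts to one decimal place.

Vm = 26.6 · ln[(Σ P·[cation]ₒ + Σ P·[anion]ᵢ) / (Σ P·[cation]ᵢ + Σ P·[anion]ₒ)]
Numerator = 1×9.77 + 0.1×143 = 24.07
Denominator = 1×137 + 0.1×24.7 = 139.5
Vm = 26.6 · ln(0.17258) = 26.6 × (-1.7569) = -46.73 mV

-46.7 mV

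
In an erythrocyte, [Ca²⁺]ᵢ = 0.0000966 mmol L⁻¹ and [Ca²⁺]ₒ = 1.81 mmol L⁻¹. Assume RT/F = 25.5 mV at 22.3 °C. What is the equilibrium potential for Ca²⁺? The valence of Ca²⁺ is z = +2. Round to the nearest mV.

125 mV

E = (25.5/z) · ln([Ca²⁺]_out/[Ca²⁺]_in) with z = +2.
= (25.5/2) · ln(1.81/0.0000966) = 12.75 · ln(1.874e+04)
= 12.75 · (9.8383) = 125.44 mV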